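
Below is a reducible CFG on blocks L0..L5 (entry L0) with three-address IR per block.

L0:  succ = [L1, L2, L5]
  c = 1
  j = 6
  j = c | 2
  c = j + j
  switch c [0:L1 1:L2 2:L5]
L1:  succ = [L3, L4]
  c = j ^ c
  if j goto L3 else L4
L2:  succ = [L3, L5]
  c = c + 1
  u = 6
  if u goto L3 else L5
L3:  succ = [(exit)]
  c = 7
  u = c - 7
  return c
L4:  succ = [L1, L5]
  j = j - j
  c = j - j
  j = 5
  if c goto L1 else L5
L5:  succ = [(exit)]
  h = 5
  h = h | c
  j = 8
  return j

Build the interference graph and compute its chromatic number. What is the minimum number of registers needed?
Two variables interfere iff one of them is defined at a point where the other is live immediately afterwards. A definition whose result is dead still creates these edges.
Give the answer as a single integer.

Block summaries:
  L0 def {c,j} use ∅
  L1 def {c} use {c,j}
  L2 def {c,u} use {c}
  L3 def {c,u} use ∅
  L4 def {c,j} use {j}
  L5 def {h,j} use {c}

Backward fixpoint:
  L0: in=∅ out={c,j}
  L1: in={c,j} out={j}
  L2: in={c} out={c}
  L3: in=∅ out=∅
  L4: in={j} out={c,j}
  L5: in={c} out=∅

Interference:
  c↔{h,j,u}
  h↔{c}
  j↔{c}
  u↔{c}

Colouring:
  {c,h} pairwise interfere (2-clique) ⇒ χ ≥ 2
  2-colouring: R0={c}  R1={h,j,u}
  χ = 2

Answer: 2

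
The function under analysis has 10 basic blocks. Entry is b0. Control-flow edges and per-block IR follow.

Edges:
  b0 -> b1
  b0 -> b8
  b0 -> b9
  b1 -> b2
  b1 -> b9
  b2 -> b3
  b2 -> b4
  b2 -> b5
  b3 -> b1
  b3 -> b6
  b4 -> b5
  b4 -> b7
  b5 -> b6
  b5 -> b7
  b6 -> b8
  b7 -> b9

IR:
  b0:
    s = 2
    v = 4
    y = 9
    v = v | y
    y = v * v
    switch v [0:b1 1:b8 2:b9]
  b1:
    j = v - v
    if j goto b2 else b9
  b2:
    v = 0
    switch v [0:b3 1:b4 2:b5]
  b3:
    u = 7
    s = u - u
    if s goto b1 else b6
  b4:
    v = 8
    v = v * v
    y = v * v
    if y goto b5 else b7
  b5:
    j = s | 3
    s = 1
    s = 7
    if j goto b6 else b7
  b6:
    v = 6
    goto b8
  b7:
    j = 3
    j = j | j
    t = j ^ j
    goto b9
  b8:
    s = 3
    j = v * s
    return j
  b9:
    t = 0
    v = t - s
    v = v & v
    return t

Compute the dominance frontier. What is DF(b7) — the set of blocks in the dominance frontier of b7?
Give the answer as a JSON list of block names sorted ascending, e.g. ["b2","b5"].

idom tree: b1←b0 b2←b1 b3←b2 b4←b2 b5←b2 b6←b2 b7←b2 b8←b0 b9←b0
Dom∩ at merges:
  b1: preds {b0,b3}: {b0} ∩ {b0,b1,b2,b3} = {b0}; idom=b0
  b5: preds {b2,b4}: {b0,b1,b2} ∩ {b0,b1,b2,b4} = {b0,b1,b2}; idom=b2
  b6: preds {b3,b5}: {b0,b1,b2,b3} ∩ {b0,b1,b2,b5} = {b0,b1,b2}; idom=b2
  b7: preds {b4,b5}: {b0,b1,b2,b4} ∩ {b0,b1,b2,b5} = {b0,b1,b2}; idom=b2
  b8: preds {b0,b6}: {b0} ∩ {b0,b1,b2,b6} = {b0}; idom=b0
  b9: preds {b0,b1,b7}: {b0} ∩ {b0,b1} ∩ {b0,b1,b2,b7} = {b0}; idom=b0

Frontier:
  join b1 pred b0: · stop@b0
  join b1 pred b3: b3→b2→b1 stop@b0
  join b5 pred b2: · stop@b2
  join b5 pred b4: b4 stop@b2
  join b6 pred b3: b3 stop@b2
  join b6 pred b5: b5 stop@b2
  join b7 pred b4: b4 stop@b2
  join b7 pred b5: b5 stop@b2
  join b8 pred b0: · stop@b0
  join b8 pred b6: b6→b2→b1 stop@b0
  join b9 pred b0: · stop@b0
  join b9 pred b1: b1 stop@b0
  join b9 pred b7: b7→b2→b1 stop@b0
  b0 → ∅
  b1 → {b1,b8,b9}
  b2 → {b1,b8,b9}
  b3 → {b1,b6}
  b4 → {b5,b7}
  b5 → {b6,b7}
  b6 → {b8}
  b7 → {b9}
  b8 → ∅
  b9 → ∅

DF(b7) = ["b9"]

Answer: ["b9"]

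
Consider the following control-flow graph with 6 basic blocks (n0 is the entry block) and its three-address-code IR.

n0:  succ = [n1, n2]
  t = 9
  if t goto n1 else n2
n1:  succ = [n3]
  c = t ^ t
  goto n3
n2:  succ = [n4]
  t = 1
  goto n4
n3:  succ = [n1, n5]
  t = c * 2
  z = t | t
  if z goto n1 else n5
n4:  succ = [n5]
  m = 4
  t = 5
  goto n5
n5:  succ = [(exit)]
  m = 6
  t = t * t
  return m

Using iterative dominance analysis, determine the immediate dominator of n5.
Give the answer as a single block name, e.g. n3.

idom tree: n1←n0 n2←n0 n3←n1 n4←n2 n5←n0
Dom at joins:
  n1: preds {n0,n3}: {n0} ∩ {n0,n1,n3} = {n0}; idom=n0
  n5: preds {n3,n4}: {n0,n1,n3} ∩ {n0,n2,n4} = {n0}; idom=n0

idom(n5) = n0

Answer: n0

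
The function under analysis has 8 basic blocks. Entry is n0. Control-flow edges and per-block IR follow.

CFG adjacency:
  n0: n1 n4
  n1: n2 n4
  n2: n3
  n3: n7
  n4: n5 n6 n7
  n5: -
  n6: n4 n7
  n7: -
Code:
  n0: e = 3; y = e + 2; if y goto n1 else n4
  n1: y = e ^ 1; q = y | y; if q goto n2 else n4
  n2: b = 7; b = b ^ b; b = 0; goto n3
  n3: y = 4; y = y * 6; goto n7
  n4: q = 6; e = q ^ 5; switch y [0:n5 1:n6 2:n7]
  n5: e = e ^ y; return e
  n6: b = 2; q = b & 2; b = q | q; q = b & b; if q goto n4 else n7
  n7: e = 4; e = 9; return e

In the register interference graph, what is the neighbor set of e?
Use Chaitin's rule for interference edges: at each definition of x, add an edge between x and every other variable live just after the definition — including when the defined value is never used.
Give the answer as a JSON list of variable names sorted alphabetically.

Block summaries:
  n0: def={e,y} ue=∅
  n1: def={q,y} ue={e}
  n2: def={b} ue=∅
  n3: def={y} ue=∅
  n4: def={e,q} ue={y}
  n5: def={e} ue={e,y}
  n6: def={b,q} ue=∅
  n7: def={e} ue=∅

Liveness:
  n0 li=∅ lo={e,y}
  n1 li={e} lo={y}
  n2 li=∅ lo=∅
  n3 li=∅ lo=∅
  n4 li={y} lo={e,y}
  n5 li={e,y} lo=∅
  n6 li={y} lo={y}
  n7 li=∅ lo=∅

Conflict graph:
  b↔{y}
  e↔{y}
  q↔{y}
  y↔{b,e,q}

N(e) = ["y"]

Answer: ["y"]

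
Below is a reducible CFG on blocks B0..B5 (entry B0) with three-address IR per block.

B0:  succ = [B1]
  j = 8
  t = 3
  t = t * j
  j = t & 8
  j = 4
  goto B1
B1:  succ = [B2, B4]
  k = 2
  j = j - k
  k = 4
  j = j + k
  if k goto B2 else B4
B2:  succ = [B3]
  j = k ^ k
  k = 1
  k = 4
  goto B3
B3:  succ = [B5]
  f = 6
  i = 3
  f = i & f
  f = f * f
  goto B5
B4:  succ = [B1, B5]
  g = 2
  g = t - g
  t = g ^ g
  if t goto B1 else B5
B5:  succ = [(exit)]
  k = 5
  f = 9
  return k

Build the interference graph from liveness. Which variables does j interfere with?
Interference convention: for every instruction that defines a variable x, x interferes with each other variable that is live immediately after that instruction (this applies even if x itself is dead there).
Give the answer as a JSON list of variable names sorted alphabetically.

Answer: ["g", "k", "t"]

Analysis:
Block summaries:
  B0: {j,t} / ∅
  B1: {j,k} / {j}
  B2: {j,k} / {k}
  B3: {f,i} / ∅
  B4: {g,t} / {t}
  B5: {f,k} / ∅

Backward fixpoint:
  B0: in=∅ out={j,t}
  B1: in={j,t} out={j,k,t}
  B2: in={k} out=∅
  B3: in=∅ out=∅
  B4: in={j,t} out={j,t}
  B5: in=∅ out=∅

Conflict graph:
  f: {i,k}
  g: {j,t}
  i: {f}
  j: {g,k,t}
  k: {f,j,t}
  t: {g,j,k}

N(j) = ["g", "k", "t"]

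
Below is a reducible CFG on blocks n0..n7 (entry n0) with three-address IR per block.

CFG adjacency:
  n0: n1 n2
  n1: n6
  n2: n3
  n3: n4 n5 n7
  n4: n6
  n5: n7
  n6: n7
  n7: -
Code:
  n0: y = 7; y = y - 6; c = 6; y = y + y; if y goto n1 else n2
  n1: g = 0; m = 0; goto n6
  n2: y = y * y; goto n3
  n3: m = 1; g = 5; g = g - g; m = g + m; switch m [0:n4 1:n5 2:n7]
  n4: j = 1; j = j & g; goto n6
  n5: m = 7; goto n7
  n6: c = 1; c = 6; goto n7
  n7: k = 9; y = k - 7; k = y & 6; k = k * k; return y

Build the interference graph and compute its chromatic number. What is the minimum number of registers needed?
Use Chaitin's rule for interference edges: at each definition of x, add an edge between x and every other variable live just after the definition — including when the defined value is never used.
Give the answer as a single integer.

def/use:
  n0: def={c,y} ue=∅
  n1: def={g,m} ue=∅
  n2: def={y} ue={y}
  n3: def={g,m} ue=∅
  n4: def={j} ue={g}
  n5: def={m} ue=∅
  n6: def={c} ue=∅
  n7: def={k,y} ue=∅

Backward fixpoint:
  live n0: ∅→{y}
  live n1: ∅→∅
  live n2: {y}→∅
  live n3: ∅→{g}
  live n4: {g}→∅
  live n5: ∅→∅
  live n6: ∅→∅
  live n7: ∅→∅

Interfere edges:
  c↔{y}
  g↔{j,m}
  j↔{g}
  k↔{y}
  m↔{g}
  y↔{c,k}

Registers:
  lower bound: {c,y} mutually conflict ⇒ χ ≥ 2
  2-colouring: r0={g,y}  r1={c,j,k,m}
  χ = 2

Answer: 2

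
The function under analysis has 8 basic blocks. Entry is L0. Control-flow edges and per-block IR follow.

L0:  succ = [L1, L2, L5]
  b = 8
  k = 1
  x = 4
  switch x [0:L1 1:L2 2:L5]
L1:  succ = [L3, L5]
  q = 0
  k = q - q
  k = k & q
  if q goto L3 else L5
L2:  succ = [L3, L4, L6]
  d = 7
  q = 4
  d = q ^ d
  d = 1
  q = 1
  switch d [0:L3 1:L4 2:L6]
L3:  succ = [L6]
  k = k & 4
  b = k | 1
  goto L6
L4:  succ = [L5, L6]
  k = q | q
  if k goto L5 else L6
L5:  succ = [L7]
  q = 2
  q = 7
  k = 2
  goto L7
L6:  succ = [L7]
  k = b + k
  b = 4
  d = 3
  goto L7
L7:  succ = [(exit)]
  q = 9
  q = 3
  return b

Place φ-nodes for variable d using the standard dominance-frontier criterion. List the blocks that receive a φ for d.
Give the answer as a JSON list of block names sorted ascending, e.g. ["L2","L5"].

idom tree: L1←L0 L2←L0 L3←L0 L4←L2 L5←L0 L6←L0 L7←L0
Join-block Dom:
  L3: preds {L1,L2}: {L0,L1} ∩ {L0,L2} = {L0}; idom=L0
  L5: preds {L0,L1,L4}: {L0} ∩ {L0,L1} ∩ {L0,L2,L4} = {L0}; idom=L0
  L6: preds {L2,L3,L4}: {L0,L2} ∩ {L0,L3} ∩ {L0,L2,L4} = {L0}; idom=L0
  L7: preds {L5,L6}: {L0,L5} ∩ {L0,L6} = {L0}; idom=L0

DF derivation:
  L3←L1: walk L1 to L0
  L3←L2: walk L2 to L0
  L5←L0: walk · to L0
  L5←L1: walk L1 to L0
  L5←L4: walk L4→L2 to L0
  L6←L2: walk L2 to L0
  L6←L3: walk L3 to L0
  L6←L4: walk L4→L2 to L0
  L7←L5: walk L5 to L0
  L7←L6: walk L6 to L0
  L0 → ∅
  L1 → {L3,L5}
  L2 → {L3,L5,L6}
  L3 → {L6}
  L4 → {L5,L6}
  L5 → {L7}
  L6 → {L7}
  L7 → ∅

φ for d: defs {L2,L6}
  DF⁺ = {L3,L5,L6,L7}

Answer: ["L3", "L5", "L6", "L7"]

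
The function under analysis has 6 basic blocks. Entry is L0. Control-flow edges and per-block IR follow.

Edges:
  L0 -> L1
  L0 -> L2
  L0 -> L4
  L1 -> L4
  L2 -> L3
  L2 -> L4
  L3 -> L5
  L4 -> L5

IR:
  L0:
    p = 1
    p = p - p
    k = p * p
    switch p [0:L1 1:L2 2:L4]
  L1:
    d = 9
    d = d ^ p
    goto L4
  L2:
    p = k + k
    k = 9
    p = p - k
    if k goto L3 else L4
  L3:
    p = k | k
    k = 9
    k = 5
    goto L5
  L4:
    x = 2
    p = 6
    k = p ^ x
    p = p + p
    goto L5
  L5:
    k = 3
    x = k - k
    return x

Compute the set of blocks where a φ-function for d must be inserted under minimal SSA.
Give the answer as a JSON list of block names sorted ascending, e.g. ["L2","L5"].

idom tree: L1←L0 L2←L0 L3←L2 L4←L0 L5←L0
Dom at joins:
  L4: preds {L0,L1,L2}: {L0} ∩ {L0,L1} ∩ {L0,L2} = {L0}; idom=L0
  L5: preds {L3,L4}: {L0,L2,L3} ∩ {L0,L4} = {L0}; idom=L0

DF walk-up:
  L4←L0: walk · to L0
  L4←L1: walk L1 to L0
  L4←L2: walk L2 to L0
  L5←L3: walk L3→L2 to L0
  L5←L4: walk L4 to L0
  DF(L0)=∅
  DF(L1)={L4}
  DF(L2)={L4,L5}
  DF(L3)={L5}
  DF(L4)={L5}
  DF(L5)=∅

φ for d: defs {L1}
  DF⁺ = {L4,L5}

Answer: ["L4", "L5"]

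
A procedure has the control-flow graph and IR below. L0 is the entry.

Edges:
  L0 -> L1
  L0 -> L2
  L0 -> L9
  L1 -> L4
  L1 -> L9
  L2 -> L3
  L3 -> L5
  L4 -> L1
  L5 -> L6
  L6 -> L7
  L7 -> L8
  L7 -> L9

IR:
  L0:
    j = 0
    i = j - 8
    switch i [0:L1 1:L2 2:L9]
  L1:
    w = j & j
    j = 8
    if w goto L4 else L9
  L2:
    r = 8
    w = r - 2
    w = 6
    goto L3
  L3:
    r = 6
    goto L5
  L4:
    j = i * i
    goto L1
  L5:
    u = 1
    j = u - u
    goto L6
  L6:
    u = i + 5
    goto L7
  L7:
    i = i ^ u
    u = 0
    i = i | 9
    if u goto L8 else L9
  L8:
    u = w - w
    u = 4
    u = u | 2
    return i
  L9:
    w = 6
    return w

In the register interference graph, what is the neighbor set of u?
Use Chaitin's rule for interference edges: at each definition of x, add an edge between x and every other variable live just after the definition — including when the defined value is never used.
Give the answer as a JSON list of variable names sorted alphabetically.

Answer: ["i", "w"]

Working:
def/use:
  L0: def={i,j} ue=∅
  L1: def={j,w} ue={j}
  L2: def={r,w} ue=∅
  L3: def={r} ue=∅
  L4: def={j} ue={i}
  L5: def={j,u} ue=∅
  L6: def={u} ue={i}
  L7: def={i,u} ue={i,u}
  L8: def={u} ue={i,w}
  L9: def={w} ue=∅

Live sets:
  L0: in=∅ out={i,j}
  L1: in={i,j} out={i}
  L2: in={i} out={i,w}
  L3: in={i,w} out={i,w}
  L4: in={i} out={i,j}
  L5: in={i,w} out={i,w}
  L6: in={i,w} out={i,u,w}
  L7: in={i,u,w} out={i,w}
  L8: in={i,w} out=∅
  L9: in=∅ out=∅

Interference:
  i: {j,r,u,w}
  j: {i,w}
  r: {i,w}
  u: {i,w}
  w: {i,j,r,u}

N(u) = ["i", "w"]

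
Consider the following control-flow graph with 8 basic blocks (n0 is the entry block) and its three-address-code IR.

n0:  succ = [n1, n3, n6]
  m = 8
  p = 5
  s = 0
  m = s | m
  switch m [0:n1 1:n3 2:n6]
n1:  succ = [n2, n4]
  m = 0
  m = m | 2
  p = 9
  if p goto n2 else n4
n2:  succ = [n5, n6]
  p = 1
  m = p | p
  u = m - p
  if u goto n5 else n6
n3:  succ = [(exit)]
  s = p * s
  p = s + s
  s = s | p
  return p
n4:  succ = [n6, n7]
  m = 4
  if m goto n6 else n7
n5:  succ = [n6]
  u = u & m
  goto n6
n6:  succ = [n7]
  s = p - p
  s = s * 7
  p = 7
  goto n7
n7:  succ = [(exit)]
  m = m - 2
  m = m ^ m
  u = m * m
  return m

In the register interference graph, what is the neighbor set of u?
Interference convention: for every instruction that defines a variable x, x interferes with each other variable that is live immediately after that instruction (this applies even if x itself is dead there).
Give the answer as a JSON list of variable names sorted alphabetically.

def/use:
  n0: def={m,p,s} ue=∅
  n1: def={m,p} ue=∅
  n2: def={m,p,u} ue=∅
  n3: def={p,s} ue={p,s}
  n4: def={m} ue=∅
  n5: def={u} ue={m,u}
  n6: def={p,s} ue={p}
  n7: def={m,u} ue={m}

Liveness:
  n0 li=∅ lo={m,p,s}
  n1 li=∅ lo={p}
  n2 li=∅ lo={m,p,u}
  n3 li={p,s} lo=∅
  n4 li={p} lo={m,p}
  n5 li={m,p,u} lo={m,p}
  n6 li={m,p} lo={m}
  n7 li={m} lo=∅

Interfere edges:
  m↔{p,s,u}
  p↔{m,s,u}
  s↔{m,p}
  u↔{m,p}

N(u) = ["m", "p"]

Answer: ["m", "p"]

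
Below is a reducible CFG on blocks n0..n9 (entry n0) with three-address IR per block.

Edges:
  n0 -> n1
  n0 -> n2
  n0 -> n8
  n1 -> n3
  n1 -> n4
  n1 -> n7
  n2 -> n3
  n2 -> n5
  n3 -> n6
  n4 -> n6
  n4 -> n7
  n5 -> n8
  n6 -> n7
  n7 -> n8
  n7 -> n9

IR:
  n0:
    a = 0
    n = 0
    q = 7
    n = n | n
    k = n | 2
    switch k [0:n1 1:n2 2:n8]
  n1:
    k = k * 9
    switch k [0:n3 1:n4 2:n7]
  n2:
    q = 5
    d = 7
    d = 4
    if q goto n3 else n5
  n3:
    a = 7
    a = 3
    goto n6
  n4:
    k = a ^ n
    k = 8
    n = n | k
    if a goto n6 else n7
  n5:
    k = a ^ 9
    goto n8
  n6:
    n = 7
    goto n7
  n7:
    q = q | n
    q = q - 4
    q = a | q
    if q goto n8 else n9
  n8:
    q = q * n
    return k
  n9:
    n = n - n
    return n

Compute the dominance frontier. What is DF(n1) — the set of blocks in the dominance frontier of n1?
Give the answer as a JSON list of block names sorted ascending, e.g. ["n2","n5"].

idom tree: n1←n0 n2←n0 n3←n0 n4←n1 n5←n2 n6←n0 n7←n0 n8←n0 n9←n7
Dom∩ at merges:
  n3: preds {n1,n2}: {n0,n1} ∩ {n0,n2} = {n0}; idom=n0
  n6: preds {n3,n4}: {n0,n3} ∩ {n0,n1,n4} = {n0}; idom=n0
  n7: preds {n1,n4,n6}: {n0,n1} ∩ {n0,n1,n4} ∩ {n0,n6} = {n0}; idom=n0
  n8: preds {n0,n5,n7}: {n0} ∩ {n0,n2,n5} ∩ {n0,n7} = {n0}; idom=n0

Frontier:
  n3←n1: walk n1 to n0
  n3←n2: walk n2 to n0
  n6←n3: walk n3 to n0
  n6←n4: walk n4→n1 to n0
  n7←n1: walk n1 to n0
  n7←n4: walk n4→n1 to n0
  n7←n6: walk n6 to n0
  n8←n0: walk · to n0
  n8←n5: walk n5→n2 to n0
  n8←n7: walk n7 to n0
  n0 → ∅
  n1 → {n3,n6,n7}
  n2 → {n3,n8}
  n3 → {n6}
  n4 → {n6,n7}
  n5 → {n8}
  n6 → {n7}
  n7 → {n8}
  n8 → ∅
  n9 → ∅

DF(n1) = ["n3", "n6", "n7"]

Answer: ["n3", "n6", "n7"]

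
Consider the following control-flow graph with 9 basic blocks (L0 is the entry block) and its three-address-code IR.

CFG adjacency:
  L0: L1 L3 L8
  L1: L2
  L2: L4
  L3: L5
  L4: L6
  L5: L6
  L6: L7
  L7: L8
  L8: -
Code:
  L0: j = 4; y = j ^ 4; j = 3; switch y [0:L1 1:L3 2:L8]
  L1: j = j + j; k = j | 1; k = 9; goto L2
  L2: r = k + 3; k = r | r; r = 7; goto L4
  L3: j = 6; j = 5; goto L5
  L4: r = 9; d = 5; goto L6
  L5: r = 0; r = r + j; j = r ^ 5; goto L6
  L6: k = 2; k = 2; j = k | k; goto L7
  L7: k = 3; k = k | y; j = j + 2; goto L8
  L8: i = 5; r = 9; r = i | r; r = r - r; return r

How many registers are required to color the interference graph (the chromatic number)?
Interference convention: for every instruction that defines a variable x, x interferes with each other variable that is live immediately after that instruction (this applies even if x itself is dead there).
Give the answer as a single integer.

def/use:
  L0 def {j,y} use ∅
  L1 def {j,k} use {j}
  L2 def {k,r} use {k}
  L3 def {j} use ∅
  L4 def {d,r} use ∅
  L5 def {j,r} use {j}
  L6 def {j,k} use ∅
  L7 def {j,k} use {j,y}
  L8 def {i,r} use ∅

Liveness:
  live L0: ∅→{j,y}
  live L1: {j,y}→{k,y}
  live L2: {k,y}→{y}
  live L3: {y}→{j,y}
  live L4: {y}→{y}
  live L5: {j,y}→{y}
  live L6: {y}→{j,y}
  live L7: {j,y}→∅
  live L8: ∅→∅

Conflict graph:
  d — {y}
  i — {r}
  j — {k,r,y}
  k — {j,y}
  r — {i,j,y}
  y — {d,j,k,r}

Chromatic number:
  {j,k,y} pairwise interfere (3-clique) ⇒ χ ≥ 3
  assign d→R1 i→R0 j→R1 k→R2 r→R2 y→R0 — no edge inside a register ⇒ χ ≤ 3
  χ = 3

Answer: 3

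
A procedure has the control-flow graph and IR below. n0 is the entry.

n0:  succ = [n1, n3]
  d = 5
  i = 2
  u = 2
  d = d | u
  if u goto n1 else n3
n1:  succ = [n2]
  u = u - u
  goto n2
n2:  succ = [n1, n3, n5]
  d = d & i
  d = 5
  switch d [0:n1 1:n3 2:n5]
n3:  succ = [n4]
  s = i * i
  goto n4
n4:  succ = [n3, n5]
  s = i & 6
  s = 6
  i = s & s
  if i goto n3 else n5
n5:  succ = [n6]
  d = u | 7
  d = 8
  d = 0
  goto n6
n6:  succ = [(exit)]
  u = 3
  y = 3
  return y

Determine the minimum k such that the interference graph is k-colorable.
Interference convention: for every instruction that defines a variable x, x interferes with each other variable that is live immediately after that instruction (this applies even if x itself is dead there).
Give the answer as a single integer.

def/use:
  n0: def={d,i,u} ue=∅
  n1: def={u} ue={u}
  n2: def={d} ue={d,i}
  n3: def={s} ue={i}
  n4: def={i,s} ue={i}
  n5: def={d} ue={u}
  n6: def={u,y} ue=∅

Live sets:
  live n0: ∅→{d,i,u}
  live n1: {d,i,u}→{d,i,u}
  live n2: {d,i,u}→{d,i,u}
  live n3: {i,u}→{i,u}
  live n4: {i,u}→{i,u}
  live n5: {u}→∅
  live n6: ∅→∅

Interference:
  d — {i,u}
  i — {d,s,u}
  s — {i,u}
  u — {d,i,s}
  y — ∅

Registers:
  lower bound: {d,i,u} mutually conflict ⇒ χ ≥ 3
  assign d→c2 i→c0 s→c2 u→c1 y→c0 — no edge inside a register ⇒ χ ≤ 3
  χ = 3

Answer: 3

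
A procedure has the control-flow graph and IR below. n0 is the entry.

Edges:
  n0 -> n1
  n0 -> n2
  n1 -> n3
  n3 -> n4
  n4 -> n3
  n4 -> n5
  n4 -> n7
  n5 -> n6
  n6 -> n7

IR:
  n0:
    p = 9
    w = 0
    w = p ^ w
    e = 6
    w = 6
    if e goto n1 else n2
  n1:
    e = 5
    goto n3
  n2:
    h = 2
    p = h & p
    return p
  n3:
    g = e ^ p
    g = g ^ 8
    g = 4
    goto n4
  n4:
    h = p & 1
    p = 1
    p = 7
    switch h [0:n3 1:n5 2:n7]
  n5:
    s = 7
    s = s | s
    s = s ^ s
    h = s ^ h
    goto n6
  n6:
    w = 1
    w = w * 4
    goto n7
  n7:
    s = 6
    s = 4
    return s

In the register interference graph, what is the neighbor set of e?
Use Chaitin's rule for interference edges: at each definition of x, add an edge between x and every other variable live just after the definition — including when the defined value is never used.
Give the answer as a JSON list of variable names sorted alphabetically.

def/use:
  n0: {e,p,w} / ∅
  n1: {e} / ∅
  n2: {h,p} / {p}
  n3: {g} / {e,p}
  n4: {h,p} / {p}
  n5: {h,s} / {h}
  n6: {w} / ∅
  n7: {s} / ∅

Liveness:
  n0 li=∅ lo={p}
  n1 li={p} lo={e,p}
  n2 li={p} lo=∅
  n3 li={e,p} lo={e,p}
  n4 li={e,p} lo={e,h,p}
  n5 li={h} lo=∅
  n6 li=∅ lo=∅
  n7 li=∅ lo=∅

Interfere edges:
  e — {g,h,p,w}
  g — {e,p}
  h — {e,p,s}
  p — {e,g,h,w}
  s — {h}
  w — {e,p}

N(e) = ["g", "h", "p", "w"]

Answer: ["g", "h", "p", "w"]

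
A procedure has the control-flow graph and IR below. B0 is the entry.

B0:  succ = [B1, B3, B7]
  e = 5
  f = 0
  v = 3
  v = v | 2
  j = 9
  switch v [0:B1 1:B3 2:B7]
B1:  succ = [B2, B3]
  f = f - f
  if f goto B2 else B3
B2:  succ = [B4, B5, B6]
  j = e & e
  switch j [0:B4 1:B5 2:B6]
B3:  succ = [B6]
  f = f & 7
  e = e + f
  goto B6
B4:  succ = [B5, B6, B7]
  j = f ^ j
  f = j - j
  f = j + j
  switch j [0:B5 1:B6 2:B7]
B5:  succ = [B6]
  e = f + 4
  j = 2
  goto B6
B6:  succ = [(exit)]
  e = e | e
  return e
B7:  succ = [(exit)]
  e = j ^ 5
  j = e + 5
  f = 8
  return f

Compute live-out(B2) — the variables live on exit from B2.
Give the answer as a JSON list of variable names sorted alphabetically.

Answer: ["e", "f", "j"]

Working:
Per-block:
  B0: def={e,f,j,v} ue=∅
  B1: def={f} ue={f}
  B2: def={j} ue={e}
  B3: def={e,f} ue={e,f}
  B4: def={f,j} ue={f,j}
  B5: def={e,j} ue={f}
  B6: def={e} ue={e}
  B7: def={e,f,j} ue={j}

Backward fixpoint:
  B0 li=∅ lo={e,f,j}
  B1 li={e,f} lo={e,f}
  B2 li={e,f} lo={e,f,j}
  B3 li={e,f} lo={e}
  B4 li={e,f,j} lo={e,f,j}
  B5 li={f} lo={e}
  B6 li={e} lo=∅
  B7 li={j} lo=∅

live-out(B2) = ["e", "f", "j"]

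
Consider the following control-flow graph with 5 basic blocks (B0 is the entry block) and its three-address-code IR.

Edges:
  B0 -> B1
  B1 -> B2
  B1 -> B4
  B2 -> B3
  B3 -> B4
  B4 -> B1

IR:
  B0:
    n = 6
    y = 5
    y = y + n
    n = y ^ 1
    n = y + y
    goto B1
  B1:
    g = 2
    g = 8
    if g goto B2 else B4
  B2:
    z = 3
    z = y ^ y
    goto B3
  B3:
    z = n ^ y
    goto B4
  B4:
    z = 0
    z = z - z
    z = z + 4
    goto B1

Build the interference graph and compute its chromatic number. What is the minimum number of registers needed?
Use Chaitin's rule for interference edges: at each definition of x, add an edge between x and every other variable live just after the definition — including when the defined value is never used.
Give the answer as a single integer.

Answer: 3

Analysis:
def/use:
  B0: {n,y} / ∅
  B1: {g} / ∅
  B2: {z} / {y}
  B3: {z} / {n,y}
  B4: {z} / ∅

Live sets:
  B0: in=∅ out={n,y}
  B1: in={n,y} out={n,y}
  B2: in={n,y} out={n,y}
  B3: in={n,y} out={n,y}
  B4: in={n,y} out={n,y}

Conflict graph:
  g↔{n,y}
  n↔{g,y,z}
  y↔{g,n,z}
  z↔{n,y}

Colouring:
  lower bound: {g,n,y} mutually conflict ⇒ χ ≥ 3
  assign g→c2 n→c0 y→c1 z→c2 — no edge inside a register ⇒ χ ≤ 3
  χ = 3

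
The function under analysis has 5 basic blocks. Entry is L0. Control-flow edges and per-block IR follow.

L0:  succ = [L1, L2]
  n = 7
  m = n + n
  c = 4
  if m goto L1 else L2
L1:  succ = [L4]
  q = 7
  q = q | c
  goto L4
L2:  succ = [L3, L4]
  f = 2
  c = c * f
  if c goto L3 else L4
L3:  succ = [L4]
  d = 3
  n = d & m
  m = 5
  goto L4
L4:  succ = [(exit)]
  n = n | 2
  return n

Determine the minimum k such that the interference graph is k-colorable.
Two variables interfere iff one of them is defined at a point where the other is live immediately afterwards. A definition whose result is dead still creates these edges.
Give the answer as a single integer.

Block summaries:
  L0 def {c,m,n} use ∅
  L1 def {q} use {c}
  L2 def {c,f} use {c}
  L3 def {d,m,n} use {m}
  L4 def {n} use {n}

Liveness:
  L0 li=∅ lo={c,m,n}
  L1 li={c,n} lo={n}
  L2 li={c,m,n} lo={m,n}
  L3 li={m} lo={n}
  L4 li={n} lo=∅

Interfere edges:
  c — {f,m,n,q}
  d — {m}
  f — {c,m,n}
  m — {c,d,f,n}
  n — {c,f,m,q}
  q — {c,n}

Registers:
  {c,f,m,n} pairwise interfere (4-clique) ⇒ χ ≥ 4
  4-colouring: r0={c,d}  r1={m,q}  r2={n}  r3={f}
  χ = 4

Answer: 4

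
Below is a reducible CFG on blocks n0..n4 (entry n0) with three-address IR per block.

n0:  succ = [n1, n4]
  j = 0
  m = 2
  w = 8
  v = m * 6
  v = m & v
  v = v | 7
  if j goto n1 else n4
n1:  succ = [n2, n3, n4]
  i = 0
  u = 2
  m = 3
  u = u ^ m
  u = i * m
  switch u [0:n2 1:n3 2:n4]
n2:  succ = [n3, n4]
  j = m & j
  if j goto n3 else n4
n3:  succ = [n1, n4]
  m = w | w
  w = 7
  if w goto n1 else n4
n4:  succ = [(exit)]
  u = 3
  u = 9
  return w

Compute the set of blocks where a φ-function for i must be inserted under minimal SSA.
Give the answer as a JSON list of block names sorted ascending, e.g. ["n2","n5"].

Answer: ["n1", "n4"]

Derivation:
idom tree: n1←n0 n2←n1 n3←n1 n4←n0
Join-block Dom:
  n1: preds {n0,n3}: {n0} ∩ {n0,n1,n3} = {n0}; idom=n0
  n3: preds {n1,n2}: {n0,n1} ∩ {n0,n1,n2} = {n0,n1}; idom=n1
  n4: preds {n0,n1,n2,n3}: {n0} ∩ {n0,n1} ∩ {n0,n1,n2} ∩ {n0,n1,n3} = {n0}; idom=n0

DF walk-up:
  join n1 pred n0: · stop@n0
  join n1 pred n3: n3→n1 stop@n0
  join n3 pred n1: · stop@n1
  join n3 pred n2: n2 stop@n1
  join n4 pred n0: · stop@n0
  join n4 pred n1: n1 stop@n0
  join n4 pred n2: n2→n1 stop@n0
  join n4 pred n3: n3→n1 stop@n0
  DF(n0)=∅
  DF(n1)={n1,n4}
  DF(n2)={n3,n4}
  DF(n3)={n1,n4}
  DF(n4)=∅

φ for i: defs {n1}
  DF⁺ = {n1,n4}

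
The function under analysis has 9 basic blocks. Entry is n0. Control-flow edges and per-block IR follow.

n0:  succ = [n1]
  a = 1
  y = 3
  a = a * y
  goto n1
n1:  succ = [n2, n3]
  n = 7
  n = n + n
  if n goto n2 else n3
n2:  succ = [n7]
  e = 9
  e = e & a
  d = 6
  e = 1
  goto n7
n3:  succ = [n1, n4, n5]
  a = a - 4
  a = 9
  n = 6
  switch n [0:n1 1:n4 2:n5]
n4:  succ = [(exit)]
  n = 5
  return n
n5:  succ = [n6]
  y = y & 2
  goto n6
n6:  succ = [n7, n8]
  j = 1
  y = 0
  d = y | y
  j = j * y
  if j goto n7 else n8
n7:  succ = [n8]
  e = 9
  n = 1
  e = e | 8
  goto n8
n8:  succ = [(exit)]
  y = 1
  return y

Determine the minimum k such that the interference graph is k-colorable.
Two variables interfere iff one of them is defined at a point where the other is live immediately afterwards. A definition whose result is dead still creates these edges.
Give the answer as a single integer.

Answer: 3

Analysis:
def/use:
  n0 def {a,y} use ∅
  n1 def {n} use ∅
  n2 def {d,e} use {a}
  n3 def {a,n} use {a}
  n4 def {n} use ∅
  n5 def {y} use {y}
  n6 def {d,j,y} use ∅
  n7 def {e,n} use ∅
  n8 def {y} use ∅

Backward fixpoint:
  n0 li=∅ lo={a,y}
  n1 li={a,y} lo={a,y}
  n2 li={a} lo=∅
  n3 li={a,y} lo={a,y}
  n4 li=∅ lo=∅
  n5 li={y} lo=∅
  n6 li=∅ lo=∅
  n7 li=∅ lo=∅
  n8 li=∅ lo=∅

Interfere edges:
  a: {e,n,y}
  d: {j,y}
  e: {a,n}
  j: {d,y}
  n: {a,e,y}
  y: {a,d,j,n}

Colouring:
  lower bound: {a,e,n} mutually conflict ⇒ χ ≥ 3
  assign a→c1 d→c1 e→c0 j→c2 n→c2 y→c0 — no edge inside a register ⇒ χ ≤ 3
  χ = 3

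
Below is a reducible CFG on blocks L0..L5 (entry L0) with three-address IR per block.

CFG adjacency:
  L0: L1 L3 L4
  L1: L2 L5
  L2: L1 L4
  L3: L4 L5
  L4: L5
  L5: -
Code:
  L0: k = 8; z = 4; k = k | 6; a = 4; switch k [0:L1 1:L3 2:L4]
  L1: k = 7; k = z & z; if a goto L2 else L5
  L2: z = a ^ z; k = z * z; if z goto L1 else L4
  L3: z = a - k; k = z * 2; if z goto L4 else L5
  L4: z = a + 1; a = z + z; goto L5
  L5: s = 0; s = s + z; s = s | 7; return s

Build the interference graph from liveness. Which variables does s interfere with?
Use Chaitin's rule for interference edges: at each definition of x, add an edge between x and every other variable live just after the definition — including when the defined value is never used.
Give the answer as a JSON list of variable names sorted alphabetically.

Answer: ["z"]

Working:
Per-block:
  L0: def={a,k,z} ue=∅
  L1: def={k} ue={a,z}
  L2: def={k,z} ue={a,z}
  L3: def={k,z} ue={a,k}
  L4: def={a,z} ue={a}
  L5: def={s} ue={z}

Live sets:
  live L0: ∅→{a,k,z}
  live L1: {a,z}→{a,z}
  live L2: {a,z}→{a,z}
  live L3: {a,k}→{a,z}
  live L4: {a}→{z}
  live L5: {z}→∅

Interfere edges:
  a↔{k,z}
  k↔{a,z}
  s↔{z}
  z↔{a,k,s}

N(s) = ["z"]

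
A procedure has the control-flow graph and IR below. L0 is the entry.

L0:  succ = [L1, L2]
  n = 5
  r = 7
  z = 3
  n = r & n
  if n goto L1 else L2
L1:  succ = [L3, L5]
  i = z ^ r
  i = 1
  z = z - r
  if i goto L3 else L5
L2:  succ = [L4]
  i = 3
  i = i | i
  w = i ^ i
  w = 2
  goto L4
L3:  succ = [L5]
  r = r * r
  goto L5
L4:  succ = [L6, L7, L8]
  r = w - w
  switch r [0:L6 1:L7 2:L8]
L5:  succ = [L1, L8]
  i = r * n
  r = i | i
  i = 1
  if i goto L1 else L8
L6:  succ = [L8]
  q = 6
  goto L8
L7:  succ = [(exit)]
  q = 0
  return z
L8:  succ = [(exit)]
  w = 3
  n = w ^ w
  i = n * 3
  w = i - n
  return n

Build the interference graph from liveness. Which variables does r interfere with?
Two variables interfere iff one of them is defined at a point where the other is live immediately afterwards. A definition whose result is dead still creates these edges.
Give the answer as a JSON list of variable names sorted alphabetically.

Answer: ["i", "n", "z"]

Derivation:
Block summaries:
  L0: def={n,r,z} ue=∅
  L1: def={i,z} ue={r,z}
  L2: def={i,w} ue=∅
  L3: def={r} ue={r}
  L4: def={r} ue={w}
  L5: def={i,r} ue={n,r}
  L6: def={q} ue=∅
  L7: def={q} ue={z}
  L8: def={i,n,w} ue=∅

Liveness:
  L0: in=∅ out={n,r,z}
  L1: in={n,r,z} out={n,r,z}
  L2: in={z} out={w,z}
  L3: in={n,r,z} out={n,r,z}
  L4: in={w,z} out={z}
  L5: in={n,r,z} out={n,r,z}
  L6: in=∅ out=∅
  L7: in={z} out=∅
  L8: in=∅ out=∅

Interference:
  i↔{n,r,z}
  n↔{i,r,w,z}
  q↔{z}
  r↔{i,n,z}
  w↔{n,z}
  z↔{i,n,q,r,w}

N(r) = ["i", "n", "z"]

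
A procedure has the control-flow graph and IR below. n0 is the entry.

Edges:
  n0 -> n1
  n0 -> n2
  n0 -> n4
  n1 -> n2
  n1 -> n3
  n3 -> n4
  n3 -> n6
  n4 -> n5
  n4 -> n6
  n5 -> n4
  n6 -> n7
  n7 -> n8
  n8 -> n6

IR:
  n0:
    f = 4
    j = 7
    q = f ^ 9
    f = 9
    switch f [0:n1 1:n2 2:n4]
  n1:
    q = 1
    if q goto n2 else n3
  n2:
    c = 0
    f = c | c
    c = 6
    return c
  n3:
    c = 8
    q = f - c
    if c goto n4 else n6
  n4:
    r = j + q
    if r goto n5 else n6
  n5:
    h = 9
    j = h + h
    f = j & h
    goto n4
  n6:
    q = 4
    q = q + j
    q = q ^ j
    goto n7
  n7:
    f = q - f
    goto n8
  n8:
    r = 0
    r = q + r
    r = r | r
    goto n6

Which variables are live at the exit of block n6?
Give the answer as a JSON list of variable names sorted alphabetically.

Block summaries:
  n0: def={f,j,q} ue=∅
  n1: def={q} ue=∅
  n2: def={c,f} ue=∅
  n3: def={c,q} ue={f}
  n4: def={r} ue={j,q}
  n5: def={f,h,j} ue=∅
  n6: def={q} ue={j}
  n7: def={f} ue={f,q}
  n8: def={r} ue={q}

Live sets:
  live n0: ∅→{f,j,q}
  live n1: {f,j}→{f,j}
  live n2: ∅→∅
  live n3: {f,j}→{f,j,q}
  live n4: {f,j,q}→{f,j,q}
  live n5: {q}→{f,j,q}
  live n6: {f,j}→{f,j,q}
  live n7: {f,j,q}→{f,j,q}
  live n8: {f,j,q}→{f,j}

live-out(n6) = ["f", "j", "q"]

Answer: ["f", "j", "q"]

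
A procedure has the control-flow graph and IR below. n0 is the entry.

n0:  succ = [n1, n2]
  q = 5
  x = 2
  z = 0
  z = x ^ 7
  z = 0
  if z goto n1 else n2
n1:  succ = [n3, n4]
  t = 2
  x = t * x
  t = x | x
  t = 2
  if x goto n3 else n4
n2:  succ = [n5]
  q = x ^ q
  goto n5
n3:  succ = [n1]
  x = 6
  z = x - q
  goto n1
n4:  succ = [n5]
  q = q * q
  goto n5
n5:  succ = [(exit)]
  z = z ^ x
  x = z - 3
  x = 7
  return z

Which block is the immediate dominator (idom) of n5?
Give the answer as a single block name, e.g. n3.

idom tree: n1←n0 n2←n0 n3←n1 n4←n1 n5←n0
Dom∩ at merges:
  n1: preds {n0,n3}: {n0} ∩ {n0,n1,n3} = {n0}; idom=n0
  n5: preds {n2,n4}: {n0,n2} ∩ {n0,n1,n4} = {n0}; idom=n0

idom(n5) = n0

Answer: n0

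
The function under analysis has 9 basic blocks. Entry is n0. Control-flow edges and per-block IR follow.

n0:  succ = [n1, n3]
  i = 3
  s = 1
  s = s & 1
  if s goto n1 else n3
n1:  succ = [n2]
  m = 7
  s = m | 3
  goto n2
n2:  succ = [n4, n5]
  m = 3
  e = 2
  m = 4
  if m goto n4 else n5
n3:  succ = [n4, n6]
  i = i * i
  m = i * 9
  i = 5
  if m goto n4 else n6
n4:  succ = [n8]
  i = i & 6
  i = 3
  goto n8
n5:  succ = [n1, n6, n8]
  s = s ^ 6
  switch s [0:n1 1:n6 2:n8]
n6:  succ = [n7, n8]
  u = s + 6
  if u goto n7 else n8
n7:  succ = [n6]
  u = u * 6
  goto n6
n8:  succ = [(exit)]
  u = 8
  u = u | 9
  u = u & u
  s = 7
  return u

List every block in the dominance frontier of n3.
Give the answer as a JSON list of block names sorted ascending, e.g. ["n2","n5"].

Answer: ["n4", "n6"]

Working:
idom tree: n1←n0 n2←n1 n3←n0 n4←n0 n5←n2 n6←n0 n7←n6 n8←n0
Dom∩ at merges:
  n1: preds {n0,n5}: {n0} ∩ {n0,n1,n2,n5} = {n0}; idom=n0
  n4: preds {n2,n3}: {n0,n1,n2} ∩ {n0,n3} = {n0}; idom=n0
  n6: preds {n3,n5,n7}: {n0,n3} ∩ {n0,n1,n2,n5} ∩ {n0,n6,n7} = {n0}; idom=n0
  n8: preds {n4,n5,n6}: {n0,n4} ∩ {n0,n1,n2,n5} ∩ {n0,n6} = {n0}; idom=n0

DF derivation:
  join n1 pred n0: · stop@n0
  join n1 pred n5: n5→n2→n1 stop@n0
  join n4 pred n2: n2→n1 stop@n0
  join n4 pred n3: n3 stop@n0
  join n6 pred n3: n3 stop@n0
  join n6 pred n5: n5→n2→n1 stop@n0
  join n6 pred n7: n7→n6 stop@n0
  join n8 pred n4: n4 stop@n0
  join n8 pred n5: n5→n2→n1 stop@n0
  join n8 pred n6: n6 stop@n0
  n0 → ∅
  n1 → {n1,n4,n6,n8}
  n2 → {n1,n4,n6,n8}
  n3 → {n4,n6}
  n4 → {n8}
  n5 → {n1,n6,n8}
  n6 → {n6,n8}
  n7 → {n6}
  n8 → ∅

DF(n3) = ["n4", "n6"]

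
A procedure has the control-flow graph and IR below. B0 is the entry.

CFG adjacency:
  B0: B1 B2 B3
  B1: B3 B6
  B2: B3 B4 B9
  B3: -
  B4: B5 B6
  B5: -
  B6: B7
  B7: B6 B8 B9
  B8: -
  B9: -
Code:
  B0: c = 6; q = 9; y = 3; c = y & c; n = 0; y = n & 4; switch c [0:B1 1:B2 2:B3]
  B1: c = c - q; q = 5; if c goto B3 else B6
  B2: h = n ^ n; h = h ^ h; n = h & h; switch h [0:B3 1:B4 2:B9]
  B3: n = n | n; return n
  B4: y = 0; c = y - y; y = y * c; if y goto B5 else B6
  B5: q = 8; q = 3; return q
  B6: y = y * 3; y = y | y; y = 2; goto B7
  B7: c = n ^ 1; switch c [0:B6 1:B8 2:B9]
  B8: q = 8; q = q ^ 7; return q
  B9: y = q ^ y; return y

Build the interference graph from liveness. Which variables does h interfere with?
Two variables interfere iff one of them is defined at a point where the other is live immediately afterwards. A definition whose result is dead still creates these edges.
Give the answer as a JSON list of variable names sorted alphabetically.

Block summaries:
  B0: def={c,n,q,y} ue=∅
  B1: def={c,q} ue={c,q}
  B2: def={h,n} ue={n}
  B3: def={n} ue={n}
  B4: def={c,y} ue=∅
  B5: def={q} ue=∅
  B6: def={y} ue={y}
  B7: def={c} ue={n}
  B8: def={q} ue=∅
  B9: def={y} ue={q,y}

Liveness:
  B0: in=∅ out={c,n,q,y}
  B1: in={c,n,q,y} out={n,q,y}
  B2: in={n,q,y} out={n,q,y}
  B3: in={n} out=∅
  B4: in={n,q} out={n,q,y}
  B5: in=∅ out=∅
  B6: in={n,q,y} out={n,q,y}
  B7: in={n,q,y} out={n,q,y}
  B8: in=∅ out=∅
  B9: in={q,y} out=∅

Interference:
  c — {n,q,y}
  h — {n,q,y}
  n — {c,h,q,y}
  q — {c,h,n,y}
  y — {c,h,n,q}

N(h) = ["n", "q", "y"]

Answer: ["n", "q", "y"]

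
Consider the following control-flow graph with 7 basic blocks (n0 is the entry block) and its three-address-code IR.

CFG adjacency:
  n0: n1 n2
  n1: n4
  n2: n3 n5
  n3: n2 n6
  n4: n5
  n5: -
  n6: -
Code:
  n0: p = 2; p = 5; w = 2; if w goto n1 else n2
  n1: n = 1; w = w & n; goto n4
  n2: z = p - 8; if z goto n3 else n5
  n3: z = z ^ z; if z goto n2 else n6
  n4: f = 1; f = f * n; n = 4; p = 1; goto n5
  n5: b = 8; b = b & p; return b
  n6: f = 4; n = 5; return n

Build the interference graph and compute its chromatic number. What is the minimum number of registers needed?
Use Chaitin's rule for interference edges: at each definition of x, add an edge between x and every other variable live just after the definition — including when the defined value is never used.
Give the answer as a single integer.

Answer: 2

Analysis:
def/use:
  n0: def={p,w} ue=∅
  n1: def={n,w} ue={w}
  n2: def={z} ue={p}
  n3: def={z} ue={z}
  n4: def={f,n,p} ue={n}
  n5: def={b} ue={p}
  n6: def={f,n} ue=∅

Live sets:
  n0 li=∅ lo={p,w}
  n1 li={w} lo={n}
  n2 li={p} lo={p,z}
  n3 li={p,z} lo={p}
  n4 li={n} lo={p}
  n5 li={p} lo=∅
  n6 li=∅ lo=∅

Conflict graph:
  b↔{p}
  f↔{n}
  n↔{f,w}
  p↔{b,w,z}
  w↔{n,p}
  z↔{p}

Colouring:
  lower bound: {b,p} mutually conflict ⇒ χ ≥ 2
  2-colouring: R0={n,p}  R1={b,f,w,z}
  χ = 2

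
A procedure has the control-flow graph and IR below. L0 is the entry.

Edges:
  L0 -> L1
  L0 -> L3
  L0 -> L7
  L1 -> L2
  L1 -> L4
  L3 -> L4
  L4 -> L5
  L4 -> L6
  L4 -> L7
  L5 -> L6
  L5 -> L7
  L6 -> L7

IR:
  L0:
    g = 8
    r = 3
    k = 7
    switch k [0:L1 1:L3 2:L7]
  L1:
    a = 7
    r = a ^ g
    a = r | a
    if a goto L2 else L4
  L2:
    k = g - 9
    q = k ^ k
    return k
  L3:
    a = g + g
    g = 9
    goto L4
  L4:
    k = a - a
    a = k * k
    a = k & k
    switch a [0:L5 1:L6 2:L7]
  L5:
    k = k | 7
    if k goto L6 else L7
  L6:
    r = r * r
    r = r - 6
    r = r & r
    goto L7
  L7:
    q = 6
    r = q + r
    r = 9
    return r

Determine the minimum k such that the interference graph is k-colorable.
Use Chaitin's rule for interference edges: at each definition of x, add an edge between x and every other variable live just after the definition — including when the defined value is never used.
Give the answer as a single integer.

Answer: 4

Analysis:
Block summaries:
  L0 def {g,k,r} use ∅
  L1 def {a,r} use {g}
  L2 def {k,q} use {g}
  L3 def {a,g} use {g}
  L4 def {a,k} use {a}
  L5 def {k} use {k}
  L6 def {r} use {r}
  L7 def {q,r} use {r}

Backward fixpoint:
  L0 li=∅ lo={g,r}
  L1 li={g} lo={a,g,r}
  L2 li={g} lo=∅
  L3 li={g,r} lo={a,r}
  L4 li={a,r} lo={k,r}
  L5 li={k,r} lo={r}
  L6 li={r} lo={r}
  L7 li={r} lo=∅

Interfere edges:
  a — {g,k,r}
  g — {a,k,r}
  k — {a,g,q,r}
  q — {k,r}
  r — {a,g,k,q}

Chromatic number:
  {a,g,k,r} pairwise interfere (4-clique) ⇒ χ ≥ 4
  assign a→R2 g→R3 k→R0 q→R2 r→R1 — no edge inside a register ⇒ χ ≤ 4
  χ = 4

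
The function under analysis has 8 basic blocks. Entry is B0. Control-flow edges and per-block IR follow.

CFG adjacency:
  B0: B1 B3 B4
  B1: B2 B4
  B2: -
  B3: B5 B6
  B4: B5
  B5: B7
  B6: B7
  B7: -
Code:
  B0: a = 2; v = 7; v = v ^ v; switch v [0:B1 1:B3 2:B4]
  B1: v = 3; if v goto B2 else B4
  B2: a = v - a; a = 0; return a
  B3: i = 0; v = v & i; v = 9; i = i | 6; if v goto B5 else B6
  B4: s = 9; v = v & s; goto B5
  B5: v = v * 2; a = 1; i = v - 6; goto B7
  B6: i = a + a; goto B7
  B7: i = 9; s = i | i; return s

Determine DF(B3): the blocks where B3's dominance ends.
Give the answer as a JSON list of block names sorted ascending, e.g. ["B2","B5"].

Answer: ["B5", "B7"]

Working:
idom tree: B1←B0 B2←B1 B3←B0 B4←B0 B5←B0 B6←B3 B7←B0
Join-block Dom:
  B4: preds {B0,B1}: {B0} ∩ {B0,B1} = {B0}; idom=B0
  B5: preds {B3,B4}: {B0,B3} ∩ {B0,B4} = {B0}; idom=B0
  B7: preds {B5,B6}: {B0,B5} ∩ {B0,B3,B6} = {B0}; idom=B0

DF walk-up:
  B4←B0: walk · to B0
  B4←B1: walk B1 to B0
  B5←B3: walk B3 to B0
  B5←B4: walk B4 to B0
  B7←B5: walk B5 to B0
  B7←B6: walk B6→B3 to B0
  DF(B0)=∅
  DF(B1)={B4}
  DF(B2)=∅
  DF(B3)={B5,B7}
  DF(B4)={B5}
  DF(B5)={B7}
  DF(B6)={B7}
  DF(B7)=∅

DF(B3) = ["B5", "B7"]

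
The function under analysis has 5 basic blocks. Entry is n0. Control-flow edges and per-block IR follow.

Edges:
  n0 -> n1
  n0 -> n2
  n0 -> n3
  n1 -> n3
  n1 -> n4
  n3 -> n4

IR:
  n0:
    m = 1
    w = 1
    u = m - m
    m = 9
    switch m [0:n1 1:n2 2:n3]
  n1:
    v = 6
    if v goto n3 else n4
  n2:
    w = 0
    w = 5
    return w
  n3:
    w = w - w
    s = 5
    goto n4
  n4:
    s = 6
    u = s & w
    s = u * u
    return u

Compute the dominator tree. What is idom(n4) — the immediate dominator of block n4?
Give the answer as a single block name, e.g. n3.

idom tree: n1←n0 n2←n0 n3←n0 n4←n0
Join-block Dom:
  n3: preds {n0,n1}: {n0} ∩ {n0,n1} = {n0}; idom=n0
  n4: preds {n1,n3}: {n0,n1} ∩ {n0,n3} = {n0}; idom=n0

idom(n4) = n0

Answer: n0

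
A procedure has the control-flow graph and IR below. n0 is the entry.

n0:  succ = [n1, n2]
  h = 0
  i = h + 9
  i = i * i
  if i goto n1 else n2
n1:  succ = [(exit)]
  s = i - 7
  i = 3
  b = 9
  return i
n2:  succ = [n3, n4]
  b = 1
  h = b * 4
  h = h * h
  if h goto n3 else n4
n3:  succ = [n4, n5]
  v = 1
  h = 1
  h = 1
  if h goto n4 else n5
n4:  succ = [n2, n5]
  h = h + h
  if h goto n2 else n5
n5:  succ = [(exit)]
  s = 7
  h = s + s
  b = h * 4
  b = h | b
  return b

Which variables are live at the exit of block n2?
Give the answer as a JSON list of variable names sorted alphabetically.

def/use:
  n0: {h,i} / ∅
  n1: {b,i,s} / {i}
  n2: {b,h} / ∅
  n3: {h,v} / ∅
  n4: {h} / {h}
  n5: {b,h,s} / ∅

Backward fixpoint:
  n0: in=∅ out={i}
  n1: in={i} out=∅
  n2: in=∅ out={h}
  n3: in=∅ out={h}
  n4: in={h} out=∅
  n5: in=∅ out=∅

live-out(n2) = ["h"]

Answer: ["h"]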